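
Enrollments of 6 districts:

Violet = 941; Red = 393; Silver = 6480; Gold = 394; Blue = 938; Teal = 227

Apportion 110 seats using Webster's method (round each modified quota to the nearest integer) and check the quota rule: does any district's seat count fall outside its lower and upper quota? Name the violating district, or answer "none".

Silver

Standard quotas: Violet 11.043, Red 4.612, Silver 76.048, Gold 4.624, Blue 11.008, Teal 2.664.
Webster allocation: Violet 11, Red 5, Silver 75, Gold 5, Blue 11, Teal 3.
Silver has quota 76.048 (lower 76, upper 77) but receives 75 — outside the quota interval.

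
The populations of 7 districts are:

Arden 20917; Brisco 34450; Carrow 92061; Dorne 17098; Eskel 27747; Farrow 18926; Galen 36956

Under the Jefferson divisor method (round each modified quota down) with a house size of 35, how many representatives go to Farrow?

2

Standard divisor 248155/35 ≈ 7090.143; standard quotas: Arden 2.950, Brisco 4.859, Carrow 12.984, Dorne 2.412, Eskel 3.913, Farrow 2.669, Galen 5.212.
Rounding down gives 2, 4, 12, 2, 3, 2, 5 = 30 seats, so the divisor must be adjusted.
With modified divisor 6400: modified quotas Arden 3.268, Brisco 5.383, Carrow 14.385, Dorne 2.672, Eskel 4.335, Farrow 2.957, Galen 5.774.
Rounding down: Arden 3, Brisco 5, Carrow 14, Dorne 2, Eskel 4, Farrow 2, Galen 5 (total 35).
Farrow receives 2.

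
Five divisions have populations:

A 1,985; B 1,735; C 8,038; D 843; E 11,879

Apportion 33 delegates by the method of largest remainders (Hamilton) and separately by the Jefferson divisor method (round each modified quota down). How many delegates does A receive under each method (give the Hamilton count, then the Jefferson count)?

Hamilton: A 3, B 2, C 11, D 1, E 16.
Jefferson: A 2, B 2, C 11, D 1, E 17.
A gets 3 under Hamilton and 2 under Jefferson.

3 and 2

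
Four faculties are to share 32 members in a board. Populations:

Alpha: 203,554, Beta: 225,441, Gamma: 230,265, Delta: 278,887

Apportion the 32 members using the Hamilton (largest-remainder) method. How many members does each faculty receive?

Standard divisor: 938147 ÷ 32 ≈ 29317.094.
Standard quotas: Alpha 6.9432, Beta 7.6897, Gamma 7.8543, Delta 9.5128.
Lower quotas: Alpha 6, Beta 7, Gamma 7, Delta 9 (sum 29, leaving 3 seats).
Remainders in descending order: Alpha 0.9432, Gamma 0.8543, Beta 0.6897, Delta 0.5128.
The surplus seats go to Alpha, Gamma, Beta.

Alpha 7, Beta 8, Gamma 8, Delta 9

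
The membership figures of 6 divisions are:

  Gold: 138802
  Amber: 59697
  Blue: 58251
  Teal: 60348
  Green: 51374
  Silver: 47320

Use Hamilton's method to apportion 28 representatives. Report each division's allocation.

Gold: 9, Amber: 4, Blue: 4, Teal: 4, Green: 4, Silver: 3

Total 415792; standard divisor 415792/28 ≈ 14849.714.
Standard quotas: Gold 9.3471, Amber 4.0201, Blue 3.9227, Teal 4.0639, Green 3.4596, Silver 3.1866.
Lower quotas: Gold 9, Amber 4, Blue 3, Teal 4, Green 3, Silver 3 (sum 26, leaving 2 seats).
Remainders in descending order: Blue 0.9227, Green 0.4596, Gold 0.3471, Silver 0.1866, Teal 0.0639, Amber 0.0201.
The surplus seats go to Blue, Green.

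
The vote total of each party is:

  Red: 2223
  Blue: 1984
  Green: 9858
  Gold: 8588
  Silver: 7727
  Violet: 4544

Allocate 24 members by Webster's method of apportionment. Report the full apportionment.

Red 2, Blue 1, Green 7, Gold 6, Silver 5, Violet 3

Standard divisor 34924/24 ≈ 1455.167; standard quotas: Red 1.528, Blue 1.363, Green 6.774, Gold 5.902, Silver 5.310, Violet 3.123.
Rounding to the nearest integer gives Red 2, Blue 1, Green 7, Gold 6, Silver 5, Violet 3 — total 24, matching the house size, so no adjustment is needed.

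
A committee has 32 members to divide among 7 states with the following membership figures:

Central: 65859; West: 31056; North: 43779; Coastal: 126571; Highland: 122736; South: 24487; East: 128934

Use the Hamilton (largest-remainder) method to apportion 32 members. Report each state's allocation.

Central: 4, West: 2, North: 3, Coastal: 7, Highland: 7, South: 1, East: 8

Standard divisor: 543422 ÷ 32 ≈ 16981.938.
Standard quotas: Central 3.8782, West 1.8288, North 2.5780, Coastal 7.4533, Highland 7.2274, South 1.4419, East 7.5924.
Lower quotas: Central 3, West 1, North 2, Coastal 7, Highland 7, South 1, East 7 (sum 28, leaving 4 seats).
Remainders in descending order: Central 0.8782, West 0.8288, East 0.5924, North 0.5780, Coastal 0.4533, South 0.4419, Highland 0.2274.
Largest remainders: Central, West, East, North receive the extra seats.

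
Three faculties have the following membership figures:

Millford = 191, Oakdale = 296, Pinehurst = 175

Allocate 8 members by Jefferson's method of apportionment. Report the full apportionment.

Millford: 2, Oakdale: 4, Pinehurst: 2

Standard divisor 662/8 ≈ 82.75; standard quotas: Millford 2.308, Oakdale 3.577, Pinehurst 2.115.
Rounding down gives 2, 3, 2 = 7 seats, so the divisor must be adjusted.
With modified divisor 70: modified quotas Millford 2.729, Oakdale 4.229, Pinehurst 2.500.
Rounding down: Millford 2, Oakdale 4, Pinehurst 2 (total 8).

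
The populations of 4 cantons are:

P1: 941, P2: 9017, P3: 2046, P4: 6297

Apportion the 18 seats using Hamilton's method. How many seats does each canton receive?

Standard divisor: 18301 ÷ 18 ≈ 1016.722.
Standard quotas: P1 0.9255, P2 8.8687, P3 2.0123, P4 6.1934.
Lower quotas: P1 0, P2 8, P3 2, P4 6 (sum 16, leaving 2 seats).
Remainders in descending order: P1 0.9255, P2 0.8687, P4 0.1934, P3 0.0123.
Largest remainders: P1, P2 receive the extra seats.

P1 1, P2 9, P3 2, P4 6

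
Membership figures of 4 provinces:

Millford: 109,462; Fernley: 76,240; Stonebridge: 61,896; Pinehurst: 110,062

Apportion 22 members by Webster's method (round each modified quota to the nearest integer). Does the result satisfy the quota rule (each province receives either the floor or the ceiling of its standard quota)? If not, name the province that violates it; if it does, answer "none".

none

Standard quotas: Millford 6.733, Fernley 4.690, Stonebridge 3.807, Pinehurst 6.770.
Webster allocation: Millford 6, Fernley 5, Stonebridge 4, Pinehurst 7.
Every allocation lies between the lower and upper quota.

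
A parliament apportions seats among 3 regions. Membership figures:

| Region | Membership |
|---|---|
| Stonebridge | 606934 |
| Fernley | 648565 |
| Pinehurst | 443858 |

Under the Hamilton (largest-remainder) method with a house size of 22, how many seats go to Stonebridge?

Total 1699357; standard divisor 1699357/22 ≈ 77243.5.
Standard quotas: Stonebridge 7.8574, Fernley 8.3964, Pinehurst 5.7462.
Lower quotas: Stonebridge 7, Fernley 8, Pinehurst 5 (sum 20, leaving 2 seats).
Remainders in descending order: Stonebridge 0.8574, Pinehurst 0.7462, Fernley 0.3964.
Largest remainders: Stonebridge, Pinehurst receive the extra seats.
Stonebridge receives 8.

8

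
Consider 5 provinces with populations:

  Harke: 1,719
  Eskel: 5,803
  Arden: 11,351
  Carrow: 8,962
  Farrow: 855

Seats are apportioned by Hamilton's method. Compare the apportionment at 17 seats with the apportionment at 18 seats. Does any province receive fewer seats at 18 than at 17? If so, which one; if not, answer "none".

Farrow

At 17 seats: Harke 1, Eskel 3, Arden 7, Carrow 5, Farrow 1.
At 18 seats: Harke 1, Eskel 4, Arden 7, Carrow 6, Farrow 0.
Farrow drops from 1 to 0.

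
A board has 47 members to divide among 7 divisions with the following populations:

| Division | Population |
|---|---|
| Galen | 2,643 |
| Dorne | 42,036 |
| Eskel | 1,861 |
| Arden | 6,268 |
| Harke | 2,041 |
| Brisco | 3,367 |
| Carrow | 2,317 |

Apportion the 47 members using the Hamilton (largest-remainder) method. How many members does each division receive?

Total 60533; standard divisor 60533/47 ≈ 1287.936.
Standard quotas: Galen 2.0521, Dorne 32.6383, Eskel 1.4449, Arden 4.8667, Harke 1.5847, Brisco 2.6143, Carrow 1.7990.
Lower quotas: Galen 2, Dorne 32, Eskel 1, Arden 4, Harke 1, Brisco 2, Carrow 1 (sum 43, leaving 4 seats).
Remainders in descending order: Arden 0.8667, Carrow 0.7990, Dorne 0.6383, Brisco 0.6143, Harke 0.5847, Eskel 0.4449, Galen 0.0521.
The surplus seats go to Arden, Carrow, Dorne, Brisco.

Galen 2, Dorne 33, Eskel 1, Arden 5, Harke 1, Brisco 3, Carrow 2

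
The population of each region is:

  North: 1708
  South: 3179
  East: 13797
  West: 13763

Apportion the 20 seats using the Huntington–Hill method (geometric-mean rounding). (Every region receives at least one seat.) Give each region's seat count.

North 1, South 2, East 9, West 8

With divisor 1624: modified quotas North 1.052, South 1.958, East 8.496, West 8.475.
Geometric-mean thresholds: North √(1·2)=1.414, South √(1·2)=1.414, East √(8·9)=8.485, West √(8·9)=8.485.
Each quota rounded against its threshold gives North 1, South 2, East 9, West 8 (total 20).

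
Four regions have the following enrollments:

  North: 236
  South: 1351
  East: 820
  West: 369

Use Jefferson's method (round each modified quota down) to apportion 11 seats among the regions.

North 1; South 6; East 3; West 1

Standard divisor 2776/11 ≈ 252.364; standard quotas: North 0.935, South 5.353, East 3.249, West 1.462.
Rounding down gives 0, 5, 3, 1 = 9 seats, so the divisor must be adjusted.
With modified divisor 220: modified quotas North 1.073, South 6.141, East 3.727, West 1.677.
Rounding down: North 1, South 6, East 3, West 1 (total 11).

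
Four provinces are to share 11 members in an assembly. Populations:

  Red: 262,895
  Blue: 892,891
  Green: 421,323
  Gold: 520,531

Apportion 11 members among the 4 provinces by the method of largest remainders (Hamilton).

Total 2097640; standard divisor 2097640/11 ≈ 190694.545.
Standard quotas: Red 1.3786, Blue 4.6823, Green 2.2094, Gold 2.7297.
Lower quotas: Red 1, Blue 4, Green 2, Gold 2 (sum 9, leaving 2 seats).
Remainders in descending order: Gold 0.7297, Blue 0.6823, Red 0.3786, Green 0.2094.
Largest remainders: Gold, Blue receive the extra seats.

Red 1, Blue 5, Green 2, Gold 3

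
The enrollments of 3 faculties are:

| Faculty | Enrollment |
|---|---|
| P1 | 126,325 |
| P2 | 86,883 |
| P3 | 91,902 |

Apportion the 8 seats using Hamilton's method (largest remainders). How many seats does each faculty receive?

The standard divisor is 305110/8 ≈ 38138.75.
Standard quotas: P1 3.3122, P2 2.2781, P3 2.4097.
Lower quotas: P1 3, P2 2, P3 2 (sum 7, leaving 1 seat).
Remainders in descending order: P3 0.4097, P1 0.3122, P2 0.2781.
Largest remainder: P3 receives the extra seat.

P1=3, P2=2, P3=3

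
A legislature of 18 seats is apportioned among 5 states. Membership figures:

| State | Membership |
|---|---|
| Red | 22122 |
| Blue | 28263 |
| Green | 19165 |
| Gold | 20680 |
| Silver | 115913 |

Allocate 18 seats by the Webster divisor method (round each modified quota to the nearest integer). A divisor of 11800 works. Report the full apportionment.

Red 2, Blue 2, Green 2, Gold 2, Silver 10

With modified divisor 11800: modified quotas Red 1.875, Blue 2.395, Green 1.624, Gold 1.753, Silver 9.823.
Rounding to the nearest integer: Red 2, Blue 2, Green 2, Gold 2, Silver 10 (total 18).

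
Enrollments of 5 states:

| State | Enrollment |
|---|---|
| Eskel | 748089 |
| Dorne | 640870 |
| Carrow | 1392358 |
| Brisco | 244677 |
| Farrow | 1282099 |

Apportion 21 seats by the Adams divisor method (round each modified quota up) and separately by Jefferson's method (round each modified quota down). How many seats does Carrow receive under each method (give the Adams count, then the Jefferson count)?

6 and 7

Adams: Eskel 4, Dorne 3, Carrow 6, Brisco 2, Farrow 6.
Jefferson: Eskel 4, Dorne 3, Carrow 7, Brisco 1, Farrow 6.
Carrow gets 6 under Adams and 7 under Jefferson.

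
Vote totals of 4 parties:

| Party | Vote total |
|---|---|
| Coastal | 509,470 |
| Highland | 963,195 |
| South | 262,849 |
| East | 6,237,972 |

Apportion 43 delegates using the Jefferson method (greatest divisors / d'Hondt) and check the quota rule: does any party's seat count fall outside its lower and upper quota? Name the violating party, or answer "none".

East

Standard quotas: Coastal 2.748, Highland 5.194, South 1.418, East 33.641.
Jefferson allocation: Coastal 2, Highland 5, South 1, East 35.
East has quota 33.641 (lower 33, upper 34) but receives 35 — outside the quota interval.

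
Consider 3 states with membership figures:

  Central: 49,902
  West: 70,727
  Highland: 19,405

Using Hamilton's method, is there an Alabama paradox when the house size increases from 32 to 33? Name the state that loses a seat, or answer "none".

At 32 seats: Central 11, West 16, Highland 5.
At 33 seats: Central 12, West 17, Highland 4.
Highland drops from 5 to 4.

Highland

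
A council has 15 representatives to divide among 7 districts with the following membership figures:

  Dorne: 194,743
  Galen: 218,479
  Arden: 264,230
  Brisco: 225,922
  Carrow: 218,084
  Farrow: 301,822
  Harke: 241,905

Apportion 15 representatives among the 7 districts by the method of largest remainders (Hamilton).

Dorne: 2, Galen: 2, Arden: 2, Brisco: 2, Carrow: 2, Farrow: 3, Harke: 2

The standard divisor is 1665185/15 ≈ 111012.333.
Standard quotas: Dorne 1.7542, Galen 1.9681, Arden 2.3802, Brisco 2.0351, Carrow 1.9645, Farrow 2.7188, Harke 2.1791.
Lower quotas: Dorne 1, Galen 1, Arden 2, Brisco 2, Carrow 1, Farrow 2, Harke 2 (sum 11, leaving 4 seats).
Remainders in descending order: Galen 0.9681, Carrow 0.9645, Dorne 0.7542, Farrow 0.7188, Arden 0.3802, Harke 0.1791, Brisco 0.0351.
Largest remainders: Galen, Carrow, Dorne, Farrow receive the extra seats.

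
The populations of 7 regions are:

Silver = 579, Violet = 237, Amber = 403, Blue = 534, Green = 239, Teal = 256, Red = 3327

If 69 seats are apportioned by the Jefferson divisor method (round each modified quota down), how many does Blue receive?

6

Standard divisor 5575/69 ≈ 80.797; standard quotas: Silver 7.166, Violet 2.933, Amber 4.988, Blue 6.609, Green 2.958, Teal 3.168, Red 41.177.
Rounding down gives 7, 2, 4, 6, 2, 3, 41 = 65 seats, so the divisor must be adjusted.
With modified divisor 78: modified quotas Silver 7.423, Violet 3.038, Amber 5.167, Blue 6.846, Green 3.064, Teal 3.282, Red 42.654.
Rounding down: Silver 7, Violet 3, Amber 5, Blue 6, Green 3, Teal 3, Red 42 (total 69).
Blue receives 6.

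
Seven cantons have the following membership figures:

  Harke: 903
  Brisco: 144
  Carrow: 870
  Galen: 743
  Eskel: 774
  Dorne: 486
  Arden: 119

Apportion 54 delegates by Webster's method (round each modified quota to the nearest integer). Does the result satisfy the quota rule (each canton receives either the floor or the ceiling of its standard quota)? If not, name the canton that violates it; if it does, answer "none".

Standard quotas: Harke 12.073, Brisco 1.925, Carrow 11.632, Galen 9.934, Eskel 10.348, Dorne 6.498, Arden 1.591.
Webster allocation: Harke 12, Brisco 2, Carrow 12, Galen 10, Eskel 10, Dorne 6, Arden 2.
Every allocation lies between the lower and upper quota.

none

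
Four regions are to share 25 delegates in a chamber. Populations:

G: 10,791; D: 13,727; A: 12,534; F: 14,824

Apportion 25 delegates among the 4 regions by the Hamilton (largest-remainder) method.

The standard divisor is 51876/25 ≈ 2075.04.
Standard quotas: G 5.2004, D 6.6153, A 6.0404, F 7.1440.
Lower quotas: G 5, D 6, A 6, F 7 (sum 24, leaving 1 seat).
Remainders in descending order: D 0.6153, G 0.2004, F 0.1440, A 0.0404.
The surplus seat goes to D.

G 5; D 7; A 6; F 7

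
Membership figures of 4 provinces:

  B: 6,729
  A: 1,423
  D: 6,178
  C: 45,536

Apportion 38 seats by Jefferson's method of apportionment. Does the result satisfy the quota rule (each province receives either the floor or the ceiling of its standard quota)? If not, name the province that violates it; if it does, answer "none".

C

Standard quotas: B 4.271, A 0.903, D 3.921, C 28.904.
Jefferson allocation: B 4, A 0, D 4, C 30.
C has quota 28.904 (lower 28, upper 29) but receives 30 — outside the quota interval.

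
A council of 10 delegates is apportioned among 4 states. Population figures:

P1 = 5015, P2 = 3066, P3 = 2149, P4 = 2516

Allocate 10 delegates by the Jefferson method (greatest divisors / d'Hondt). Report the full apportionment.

Standard divisor 12746/10 ≈ 1274.6; standard quotas: P1 3.935, P2 2.405, P3 1.686, P4 1.974.
Rounding down gives 3, 2, 1, 1 = 7 seats, so the divisor must be adjusted.
With modified divisor 1050: modified quotas P1 4.776, P2 2.920, P3 2.047, P4 2.396.
Rounding down: P1 4, P2 2, P3 2, P4 2 (total 10).

P1 4, P2 2, P3 2, P4 2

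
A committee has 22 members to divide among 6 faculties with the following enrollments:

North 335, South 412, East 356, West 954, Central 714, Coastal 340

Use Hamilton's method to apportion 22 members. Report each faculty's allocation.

North=2, South=3, East=3, West=7, Central=5, Coastal=2

The standard divisor is 3111/22 ≈ 141.409.
Standard quotas: North 2.369, South 2.914, East 2.518, West 6.746, Central 5.049, Coastal 2.404.
Lower quotas: North 2, South 2, East 2, West 6, Central 5, Coastal 2 (sum 19, leaving 3 seats).
Remainders in descending order: South 0.914, West 0.746, East 0.518, Coastal 0.404, North 0.369, Central 0.049.
The surplus seats go to South, West, East.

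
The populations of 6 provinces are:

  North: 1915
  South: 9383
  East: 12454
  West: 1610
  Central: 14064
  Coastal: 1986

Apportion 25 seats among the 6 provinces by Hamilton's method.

The standard divisor is 41412/25 ≈ 1656.48.
Standard quotas: North 1.1561, South 5.6644, East 7.5184, West 0.9719, Central 8.4903, Coastal 1.1989.
Lower quotas: North 1, South 5, East 7, West 0, Central 8, Coastal 1 (sum 22, leaving 3 seats).
Remainders in descending order: West 0.9719, South 0.6644, East 0.5184, Central 0.4903, Coastal 0.1989, North 0.1561.
Largest remainders: West, South, East receive the extra seats.

North: 1, South: 6, East: 8, West: 1, Central: 8, Coastal: 1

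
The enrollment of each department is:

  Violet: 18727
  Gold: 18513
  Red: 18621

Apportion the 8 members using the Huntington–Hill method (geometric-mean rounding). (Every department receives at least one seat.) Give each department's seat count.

With divisor 7580: modified quotas Violet 2.471, Gold 2.442, Red 2.457.
Geometric-mean thresholds: Violet √(2·3)=2.449, Gold √(2·3)=2.449, Red √(2·3)=2.449.
Each quota rounded against its threshold gives Violet 3, Gold 2, Red 3 (total 8).

Violet 3, Gold 2, Red 3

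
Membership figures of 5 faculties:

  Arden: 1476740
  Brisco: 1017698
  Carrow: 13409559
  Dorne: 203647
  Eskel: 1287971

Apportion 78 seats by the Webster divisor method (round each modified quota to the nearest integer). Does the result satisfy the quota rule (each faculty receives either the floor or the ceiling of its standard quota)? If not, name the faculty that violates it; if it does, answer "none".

Standard quotas: Arden 6.622, Brisco 4.563, Carrow 60.127, Dorne 0.913, Eskel 5.775.
Webster allocation: Arden 7, Brisco 5, Carrow 59, Dorne 1, Eskel 6.
Carrow has quota 60.127 (lower 60, upper 61) but receives 59 — outside the quota interval.

Carrow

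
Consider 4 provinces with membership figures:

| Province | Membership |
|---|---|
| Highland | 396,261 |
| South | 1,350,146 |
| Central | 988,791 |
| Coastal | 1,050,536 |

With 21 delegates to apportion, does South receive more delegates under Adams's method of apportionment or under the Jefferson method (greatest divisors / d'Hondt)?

Jefferson

Adams: Highland 3, South 7, Central 5, Coastal 6.
Jefferson: Highland 2, South 8, Central 5, Coastal 6.
South gets 7 under Adams and 8 under Jefferson.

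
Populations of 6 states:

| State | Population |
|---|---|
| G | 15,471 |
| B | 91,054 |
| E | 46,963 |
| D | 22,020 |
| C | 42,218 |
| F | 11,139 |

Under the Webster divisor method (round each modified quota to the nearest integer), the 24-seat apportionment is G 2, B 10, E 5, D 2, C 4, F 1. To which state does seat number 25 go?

C

Priority for the next seat is population ÷ (current seats + 0.5).
Priorities: G 6188.400, B 8671.810, E 8538.727, D 8808.000, C 9381.778, F 7426.000.
Highest priority: C.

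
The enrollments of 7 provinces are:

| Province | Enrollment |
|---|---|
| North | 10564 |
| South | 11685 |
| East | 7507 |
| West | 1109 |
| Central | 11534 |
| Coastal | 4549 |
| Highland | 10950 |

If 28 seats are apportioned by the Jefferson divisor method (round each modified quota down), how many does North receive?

Standard divisor 57898/28 ≈ 2067.786; standard quotas: North 5.109, South 5.651, East 3.630, West 0.536, Central 5.578, Coastal 2.200, Highland 5.296.
Rounding down gives 5, 5, 3, 0, 5, 2, 5 = 25 seats, so the divisor must be adjusted.
With modified divisor 1850: modified quotas North 5.710, South 6.316, East 4.058, West 0.599, Central 6.235, Coastal 2.459, Highland 5.919.
Rounding down: North 5, South 6, East 4, West 0, Central 6, Coastal 2, Highland 5 (total 28).
North receives 5.

5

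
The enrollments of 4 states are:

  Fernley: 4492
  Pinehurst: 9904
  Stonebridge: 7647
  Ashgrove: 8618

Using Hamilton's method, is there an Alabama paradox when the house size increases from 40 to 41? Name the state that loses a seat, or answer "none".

none

At 40 seats: Fernley 6, Pinehurst 13, Stonebridge 10, Ashgrove 11.
At 41 seats: Fernley 6, Pinehurst 13, Stonebridge 10, Ashgrove 12.
No state's allocation decreased.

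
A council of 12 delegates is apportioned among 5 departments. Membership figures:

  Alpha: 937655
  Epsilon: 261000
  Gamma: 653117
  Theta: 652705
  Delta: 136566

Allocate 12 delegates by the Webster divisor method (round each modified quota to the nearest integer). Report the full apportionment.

Alpha 4, Epsilon 1, Gamma 3, Theta 3, Delta 1

Standard divisor 2641043/12 ≈ 220086.917; standard quotas: Alpha 4.260, Epsilon 1.186, Gamma 2.968, Theta 2.966, Delta 0.621.
Rounding to the nearest integer gives Alpha 4, Epsilon 1, Gamma 3, Theta 3, Delta 1 — total 12, matching the house size, so no adjustment is needed.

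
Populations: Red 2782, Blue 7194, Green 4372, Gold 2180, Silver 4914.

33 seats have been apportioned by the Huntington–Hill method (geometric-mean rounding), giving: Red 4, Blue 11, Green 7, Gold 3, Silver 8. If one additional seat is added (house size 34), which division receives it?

Priority for the next seat is population ÷ (√(s·(s+1))).
Priorities: Red 622.074, Blue 626.157, Green 584.233, Gold 629.312, Silver 579.120.
Highest priority: Gold.

Gold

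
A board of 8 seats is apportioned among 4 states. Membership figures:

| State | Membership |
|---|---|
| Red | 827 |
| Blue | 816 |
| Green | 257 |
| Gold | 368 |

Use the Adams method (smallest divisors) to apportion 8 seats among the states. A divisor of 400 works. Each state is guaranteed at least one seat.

Red=3, Blue=3, Green=1, Gold=1

With modified divisor 400: modified quotas Red 2.067, Blue 2.040, Green 0.642, Gold 0.920.
Rounding up: Red 3, Blue 3, Green 1, Gold 1 (total 8).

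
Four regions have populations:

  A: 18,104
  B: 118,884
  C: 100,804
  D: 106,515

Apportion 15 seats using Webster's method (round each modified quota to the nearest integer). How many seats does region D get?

5

Standard divisor 344307/15 ≈ 22953.8; standard quotas: A 0.789, B 5.179, C 4.392, D 4.640.
Rounding to the nearest integer gives A 1, B 5, C 4, D 5 — total 15, matching the house size, so no adjustment is needed.
D receives 5.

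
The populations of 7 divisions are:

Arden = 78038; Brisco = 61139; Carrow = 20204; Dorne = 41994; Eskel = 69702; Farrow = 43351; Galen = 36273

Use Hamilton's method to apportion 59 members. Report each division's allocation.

Standard divisor: 350701 ÷ 59 ≈ 5944.085.
Standard quotas: Arden 13.1287, Brisco 10.2857, Carrow 3.3990, Dorne 7.0648, Eskel 11.7263, Farrow 7.2931, Galen 6.1024.
Lower quotas: Arden 13, Brisco 10, Carrow 3, Dorne 7, Eskel 11, Farrow 7, Galen 6 (sum 57, leaving 2 seats).
Remainders in descending order: Eskel 0.7263, Carrow 0.3990, Farrow 0.2931, Brisco 0.2857, Arden 0.1287, Galen 0.1024, Dorne 0.0648.
Largest remainders: Eskel, Carrow receive the extra seats.

Arden 13; Brisco 10; Carrow 4; Dorne 7; Eskel 12; Farrow 7; Galen 6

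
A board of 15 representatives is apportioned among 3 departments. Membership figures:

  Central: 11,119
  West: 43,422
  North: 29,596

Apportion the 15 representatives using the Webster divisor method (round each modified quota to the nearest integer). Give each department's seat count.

Central: 2, West: 8, North: 5

Standard divisor 84137/15 ≈ 5609.133; standard quotas: Central 1.982, West 7.741, North 5.276.
Rounding to the nearest integer gives Central 2, West 8, North 5 — total 15, matching the house size, so no adjustment is needed.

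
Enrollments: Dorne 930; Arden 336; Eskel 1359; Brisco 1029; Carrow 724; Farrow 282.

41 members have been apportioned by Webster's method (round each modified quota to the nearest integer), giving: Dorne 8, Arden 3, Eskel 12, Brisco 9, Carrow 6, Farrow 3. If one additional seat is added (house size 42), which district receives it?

Carrow

Priority for the next seat is population ÷ (current seats + 0.5).
Priorities: Dorne 109.412, Arden 96.000, Eskel 108.720, Brisco 108.316, Carrow 111.385, Farrow 80.571.
Highest priority: Carrow.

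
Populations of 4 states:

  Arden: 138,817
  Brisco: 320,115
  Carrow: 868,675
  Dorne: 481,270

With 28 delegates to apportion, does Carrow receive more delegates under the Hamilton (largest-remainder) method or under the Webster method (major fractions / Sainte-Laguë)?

Webster

Hamilton: Arden 2, Brisco 5, Carrow 13, Dorne 8.
Webster: Arden 2, Brisco 5, Carrow 14, Dorne 7.
Carrow gets 13 under Hamilton and 14 under Webster.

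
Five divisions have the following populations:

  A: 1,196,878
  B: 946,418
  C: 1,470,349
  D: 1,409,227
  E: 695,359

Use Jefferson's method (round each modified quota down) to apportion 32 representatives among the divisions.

A: 7, B: 5, C: 8, D: 8, E: 4

Standard divisor 5718231/32 ≈ 178694.719; standard quotas: A 6.698, B 5.296, C 8.228, D 7.886, E 3.891.
Rounding down gives 6, 5, 8, 7, 3 = 29 seats, so the divisor must be adjusted.
With modified divisor 167200: modified quotas A 7.158, B 5.660, C 8.794, D 8.428, E 4.159.
Rounding down: A 7, B 5, C 8, D 8, E 4 (total 32).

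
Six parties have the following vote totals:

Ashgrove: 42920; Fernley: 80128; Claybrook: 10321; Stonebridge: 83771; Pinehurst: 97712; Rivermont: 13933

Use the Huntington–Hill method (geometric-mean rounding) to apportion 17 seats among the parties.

Ashgrove 2; Fernley 4; Claybrook 1; Stonebridge 4; Pinehurst 5; Rivermont 1

With divisor 20290: modified quotas Ashgrove 2.115, Fernley 3.949, Claybrook 0.509, Stonebridge 4.129, Pinehurst 4.816, Rivermont 0.687.
Geometric-mean thresholds: Ashgrove √(2·3)=2.449, Fernley √(3·4)=3.464, Claybrook (min 1), Stonebridge √(4·5)=4.472, Pinehurst √(4·5)=4.472, Rivermont (min 1).
Each quota rounded against its threshold gives Ashgrove 2, Fernley 4, Claybrook 1, Stonebridge 4, Pinehurst 5, Rivermont 1 (total 17).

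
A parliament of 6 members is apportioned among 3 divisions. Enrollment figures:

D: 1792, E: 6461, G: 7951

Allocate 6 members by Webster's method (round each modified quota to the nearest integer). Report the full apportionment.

D: 1, E: 2, G: 3

Standard divisor 16204/6 ≈ 2700.667; standard quotas: D 0.664, E 2.392, G 2.944.
Rounding to the nearest integer gives D 1, E 2, G 3 — total 6, matching the house size, so no adjustment is needed.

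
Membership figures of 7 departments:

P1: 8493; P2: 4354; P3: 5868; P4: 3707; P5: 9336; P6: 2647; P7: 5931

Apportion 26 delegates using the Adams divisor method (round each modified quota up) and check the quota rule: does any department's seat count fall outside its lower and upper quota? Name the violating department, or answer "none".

Standard quotas: P1 5.474, P2 2.807, P3 3.782, P4 2.389, P5 6.018, P6 1.706, P7 3.823.
Adams allocation: P1 5, P2 3, P3 4, P4 2, P5 6, P6 2, P7 4.
Every allocation lies between the lower and upper quota.

none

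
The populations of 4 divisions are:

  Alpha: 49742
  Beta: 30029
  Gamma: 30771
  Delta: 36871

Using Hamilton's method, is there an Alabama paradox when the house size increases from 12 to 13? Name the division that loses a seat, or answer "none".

none

At 12 seats: Alpha 4, Beta 2, Gamma 3, Delta 3.
At 13 seats: Alpha 4, Beta 3, Gamma 3, Delta 3.
No division's allocation decreased.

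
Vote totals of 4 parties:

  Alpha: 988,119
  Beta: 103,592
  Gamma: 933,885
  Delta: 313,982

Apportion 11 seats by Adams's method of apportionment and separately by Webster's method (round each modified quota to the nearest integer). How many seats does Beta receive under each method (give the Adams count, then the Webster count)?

Adams: Alpha 4, Beta 1, Gamma 4, Delta 2.
Webster: Alpha 5, Beta 0, Gamma 4, Delta 2.
Beta gets 1 under Adams and 0 under Webster.

1 and 0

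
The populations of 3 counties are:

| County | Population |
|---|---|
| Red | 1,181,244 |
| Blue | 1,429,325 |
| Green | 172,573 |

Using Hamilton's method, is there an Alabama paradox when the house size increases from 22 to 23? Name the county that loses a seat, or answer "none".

Green

At 22 seats: Red 9, Blue 11, Green 2.
At 23 seats: Red 10, Blue 12, Green 1.
Green drops from 2 to 1.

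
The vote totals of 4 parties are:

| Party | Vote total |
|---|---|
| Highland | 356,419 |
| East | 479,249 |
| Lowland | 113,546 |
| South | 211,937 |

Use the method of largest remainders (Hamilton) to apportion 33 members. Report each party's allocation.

The standard divisor is 1161151/33 ≈ 35186.394.
Standard quotas: Highland 10.1295, East 13.6203, Lowland 3.2270, South 6.0233.
Lower quotas: Highland 10, East 13, Lowland 3, South 6 (sum 32, leaving 1 seat).
Remainders in descending order: East 0.6203, Lowland 0.2270, Highland 0.1295, South 0.0233.
The surplus seat goes to East.

Highland 10, East 14, Lowland 3, South 6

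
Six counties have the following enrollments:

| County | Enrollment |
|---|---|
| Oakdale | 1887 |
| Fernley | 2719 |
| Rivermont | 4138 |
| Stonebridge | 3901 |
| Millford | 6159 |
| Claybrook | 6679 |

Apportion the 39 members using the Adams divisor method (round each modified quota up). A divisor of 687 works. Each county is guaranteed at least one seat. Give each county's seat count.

Oakdale 3, Fernley 4, Rivermont 7, Stonebridge 6, Millford 9, Claybrook 10

With modified divisor 687: modified quotas Oakdale 2.747, Fernley 3.958, Rivermont 6.023, Stonebridge 5.678, Millford 8.965, Claybrook 9.722.
Rounding up: Oakdale 3, Fernley 4, Rivermont 7, Stonebridge 6, Millford 9, Claybrook 10 (total 39).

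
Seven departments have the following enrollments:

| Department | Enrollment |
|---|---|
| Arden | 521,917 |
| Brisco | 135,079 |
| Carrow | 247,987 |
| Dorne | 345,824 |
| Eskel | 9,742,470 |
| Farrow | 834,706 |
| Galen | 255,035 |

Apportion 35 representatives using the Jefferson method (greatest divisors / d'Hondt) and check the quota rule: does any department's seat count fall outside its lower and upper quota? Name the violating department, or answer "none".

Standard quotas: Arden 1.512, Brisco 0.391, Carrow 0.718, Dorne 1.002, Eskel 28.220, Farrow 2.418, Galen 0.739.
Jefferson allocation: Arden 1, Brisco 0, Carrow 0, Dorne 1, Eskel 31, Farrow 2, Galen 0.
Eskel has quota 28.220 (lower 28, upper 29) but receives 31 — outside the quota interval.

Eskel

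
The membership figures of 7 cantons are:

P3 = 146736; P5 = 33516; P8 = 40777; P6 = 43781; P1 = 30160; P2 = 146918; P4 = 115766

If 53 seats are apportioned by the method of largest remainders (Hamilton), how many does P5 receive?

Standard divisor: 557654 ÷ 53 ≈ 10521.774.
Standard quotas: P3 13.9459, P5 3.1854, P8 3.8755, P6 4.1610, P1 2.8664, P2 13.9632, P4 11.0025.
Lower quotas: P3 13, P5 3, P8 3, P6 4, P1 2, P2 13, P4 11 (sum 49, leaving 4 seats).
Remainders in descending order: P2 0.9632, P3 0.9459, P8 0.8755, P1 0.8664, P5 0.1854, P6 0.1610, P4 0.0025.
Largest remainders: P2, P3, P8, P1 receive the extra seats.
P5 receives 3.

3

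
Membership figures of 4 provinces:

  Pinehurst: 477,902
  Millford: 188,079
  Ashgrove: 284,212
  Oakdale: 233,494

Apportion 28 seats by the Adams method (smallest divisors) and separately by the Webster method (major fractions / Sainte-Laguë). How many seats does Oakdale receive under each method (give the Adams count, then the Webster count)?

Adams: Pinehurst 11, Millford 5, Ashgrove 7, Oakdale 5.
Webster: Pinehurst 11, Millford 4, Ashgrove 7, Oakdale 6.
Oakdale gets 5 under Adams and 6 under Webster.

5 and 6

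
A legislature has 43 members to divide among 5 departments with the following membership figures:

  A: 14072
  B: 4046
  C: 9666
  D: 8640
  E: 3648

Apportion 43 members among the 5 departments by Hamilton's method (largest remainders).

Standard divisor: 40072 ÷ 43 ≈ 931.907.
Standard quotas: A 15.1002, B 4.3416, C 10.3723, D 9.2713, E 3.9146.
Lower quotas: A 15, B 4, C 10, D 9, E 3 (sum 41, leaving 2 seats).
Remainders in descending order: E 0.9146, C 0.3723, B 0.3416, D 0.2713, A 0.1002.
The surplus seats go to E, C.

A=15, B=4, C=11, D=9, E=4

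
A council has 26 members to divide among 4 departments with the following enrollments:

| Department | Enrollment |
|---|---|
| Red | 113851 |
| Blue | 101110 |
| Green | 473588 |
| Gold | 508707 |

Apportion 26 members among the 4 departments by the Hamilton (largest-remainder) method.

Red=3; Blue=2; Green=10; Gold=11

Total 1197256; standard divisor 1197256/26 ≈ 46048.308.
Standard quotas: Red 2.4724, Blue 2.1957, Green 10.2846, Gold 11.0472.
Lower quotas: Red 2, Blue 2, Green 10, Gold 11 (sum 25, leaving 1 seat).
Remainders in descending order: Red 0.4724, Green 0.2846, Blue 0.1957, Gold 0.0472.
The surplus seat goes to Red.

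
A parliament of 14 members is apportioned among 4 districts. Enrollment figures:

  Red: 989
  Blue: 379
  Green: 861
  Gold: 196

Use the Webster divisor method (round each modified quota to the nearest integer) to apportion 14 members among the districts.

Red 6, Blue 2, Green 5, Gold 1

Standard divisor 2425/14 ≈ 173.214; standard quotas: Red 5.710, Blue 2.188, Green 4.971, Gold 1.132.
Rounding to the nearest integer gives Red 6, Blue 2, Green 5, Gold 1 — total 14, matching the house size, so no adjustment is needed.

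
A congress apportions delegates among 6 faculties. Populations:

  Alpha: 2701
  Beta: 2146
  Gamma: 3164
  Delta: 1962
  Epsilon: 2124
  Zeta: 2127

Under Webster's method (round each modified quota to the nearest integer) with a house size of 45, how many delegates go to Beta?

Standard divisor 14224/45 ≈ 316.089; standard quotas: Alpha 8.545, Beta 6.789, Gamma 10.010, Delta 6.207, Epsilon 6.720, Zeta 6.729.
Rounding to the nearest integer gives 9, 7, 10, 6, 7, 7 = 46 seats, so the divisor must be adjusted.
With modified divisor 320: modified quotas Alpha 8.441, Beta 6.706, Gamma 9.887, Delta 6.131, Epsilon 6.638, Zeta 6.647.
Rounding to the nearest integer: Alpha 8, Beta 7, Gamma 10, Delta 6, Epsilon 7, Zeta 7 (total 45).
Beta receives 7.

7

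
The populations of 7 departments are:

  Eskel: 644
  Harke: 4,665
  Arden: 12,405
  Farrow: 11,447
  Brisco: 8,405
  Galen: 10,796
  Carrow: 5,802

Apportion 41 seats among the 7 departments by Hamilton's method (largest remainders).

Total 54164; standard divisor 54164/41 ≈ 1321.073.
Standard quotas: Eskel 0.4875, Harke 3.5312, Arden 9.3901, Farrow 8.6649, Brisco 6.3623, Galen 8.1721, Carrow 4.3919.
Lower quotas: Eskel 0, Harke 3, Arden 9, Farrow 8, Brisco 6, Galen 8, Carrow 4 (sum 38, leaving 3 seats).
Remainders in descending order: Farrow 0.6649, Harke 0.5312, Eskel 0.4875, Carrow 0.3919, Arden 0.3901, Brisco 0.3623, Galen 0.1721.
Largest remainders: Farrow, Harke, Eskel receive the extra seats.

Eskel 1; Harke 4; Arden 9; Farrow 9; Brisco 6; Galen 8; Carrow 4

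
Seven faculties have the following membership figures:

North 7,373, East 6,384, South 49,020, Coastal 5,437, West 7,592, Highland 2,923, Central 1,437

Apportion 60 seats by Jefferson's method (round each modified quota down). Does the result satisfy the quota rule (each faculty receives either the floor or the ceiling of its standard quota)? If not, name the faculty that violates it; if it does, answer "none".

Standard quotas: North 5.518, East 4.778, South 36.689, Coastal 4.069, West 5.682, Highland 2.188, Central 1.076.
Jefferson allocation: North 5, East 5, South 38, Coastal 4, West 5, Highland 2, Central 1.
South has quota 36.689 (lower 36, upper 37) but receives 38 — outside the quota interval.

South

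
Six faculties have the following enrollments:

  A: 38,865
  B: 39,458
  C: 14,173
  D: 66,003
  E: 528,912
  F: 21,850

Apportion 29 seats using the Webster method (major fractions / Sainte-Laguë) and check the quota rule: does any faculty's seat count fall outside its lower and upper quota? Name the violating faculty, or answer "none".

Standard quotas: A 1.589, B 1.613, C 0.580, D 2.699, E 21.626, F 0.893.
Webster allocation: A 2, B 2, C 1, D 3, E 20, F 1.
E has quota 21.626 (lower 21, upper 22) but receives 20 — outside the quota interval.

E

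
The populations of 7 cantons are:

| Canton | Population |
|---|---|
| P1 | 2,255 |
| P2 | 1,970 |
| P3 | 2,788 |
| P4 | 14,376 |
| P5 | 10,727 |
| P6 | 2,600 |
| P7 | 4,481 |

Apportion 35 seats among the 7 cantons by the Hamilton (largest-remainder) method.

P1: 2, P2: 2, P3: 2, P4: 13, P5: 10, P6: 2, P7: 4

Standard divisor: 39197 ÷ 35 ≈ 1119.914.
Standard quotas: P1 2.0135, P2 1.7591, P3 2.4895, P4 12.8367, P5 9.5784, P6 2.3216, P7 4.0012.
Lower quotas: P1 2, P2 1, P3 2, P4 12, P5 9, P6 2, P7 4 (sum 32, leaving 3 seats).
Remainders in descending order: P4 0.8367, P2 0.7591, P5 0.5784, P3 0.4895, P6 0.3216, P1 0.0135, P7 0.0012.
The surplus seats go to P4, P2, P5.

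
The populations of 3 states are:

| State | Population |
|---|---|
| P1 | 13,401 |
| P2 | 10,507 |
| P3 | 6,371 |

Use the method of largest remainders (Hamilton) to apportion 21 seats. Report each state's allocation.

P1: 9, P2: 7, P3: 5

The standard divisor is 30279/21 ≈ 1441.857.
Standard quotas: P1 9.2943, P2 7.2871, P3 4.4186.
Lower quotas: P1 9, P2 7, P3 4 (sum 20, leaving 1 seat).
Remainders in descending order: P3 0.4186, P1 0.2943, P2 0.2871.
The surplus seat goes to P3.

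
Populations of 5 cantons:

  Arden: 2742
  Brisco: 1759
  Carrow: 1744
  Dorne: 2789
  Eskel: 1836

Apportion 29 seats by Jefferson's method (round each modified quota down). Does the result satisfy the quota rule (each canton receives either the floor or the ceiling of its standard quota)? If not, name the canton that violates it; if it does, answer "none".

Standard quotas: Arden 7.315, Brisco 4.693, Carrow 4.653, Dorne 7.441, Eskel 4.898.
Jefferson allocation: Arden 7, Brisco 5, Carrow 5, Dorne 7, Eskel 5.
Every allocation lies between the lower and upper quota.

none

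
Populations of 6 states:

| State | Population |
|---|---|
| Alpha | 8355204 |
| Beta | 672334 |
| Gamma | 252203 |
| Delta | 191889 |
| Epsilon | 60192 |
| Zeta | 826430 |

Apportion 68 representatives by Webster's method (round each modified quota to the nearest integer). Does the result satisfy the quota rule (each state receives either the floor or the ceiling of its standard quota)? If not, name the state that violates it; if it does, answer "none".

Alpha

Standard quotas: Alpha 54.850, Beta 4.414, Gamma 1.656, Delta 1.260, Epsilon 0.395, Zeta 5.425.
Webster allocation: Alpha 56, Beta 4, Gamma 2, Delta 1, Epsilon 0, Zeta 5.
Alpha has quota 54.850 (lower 54, upper 55) but receives 56 — outside the quota interval.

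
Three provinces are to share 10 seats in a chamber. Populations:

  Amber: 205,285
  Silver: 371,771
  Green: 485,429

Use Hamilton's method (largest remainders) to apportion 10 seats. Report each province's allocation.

Amber=2, Silver=3, Green=5

Standard divisor: 1062485 ÷ 10 ≈ 106248.5.
Standard quotas: Amber 1.9321, Silver 3.4991, Green 4.5688.
Lower quotas: Amber 1, Silver 3, Green 4 (sum 8, leaving 2 seats).
Remainders in descending order: Amber 0.9321, Green 0.5688, Silver 0.4991.
The surplus seats go to Amber, Green.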